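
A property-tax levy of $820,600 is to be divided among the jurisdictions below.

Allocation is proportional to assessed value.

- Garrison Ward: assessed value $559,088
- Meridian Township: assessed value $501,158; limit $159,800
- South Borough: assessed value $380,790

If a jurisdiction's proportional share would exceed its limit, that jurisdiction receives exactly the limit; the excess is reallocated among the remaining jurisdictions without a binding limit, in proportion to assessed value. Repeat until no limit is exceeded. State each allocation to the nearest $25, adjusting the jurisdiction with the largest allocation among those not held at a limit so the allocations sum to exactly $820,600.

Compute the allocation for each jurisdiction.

Garrison Ward: $393,075 · Meridian Township: $159,800 · South Borough: $267,725

Total assessed value = 1,441,036.
Pro-rata shares before constraints: Garrison Ward 318,373.46; Meridian Township 285,385.14; South Borough 216,841.41.
Held at cap: Meridian Township ($159,800); remaining pool $660,800 reallocated over remaining assessed value 939,878.
Redistributed shares: Garrison Ward 393,077.99 → $393,075; South Borough 267,722.01 → $267,725.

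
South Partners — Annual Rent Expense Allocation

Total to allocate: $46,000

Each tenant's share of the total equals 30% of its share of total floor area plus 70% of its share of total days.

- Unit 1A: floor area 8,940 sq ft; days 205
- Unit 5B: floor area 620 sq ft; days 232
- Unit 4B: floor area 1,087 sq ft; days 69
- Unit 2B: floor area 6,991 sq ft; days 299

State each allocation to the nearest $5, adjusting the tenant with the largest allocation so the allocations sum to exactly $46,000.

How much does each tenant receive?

Floor area total 17,638; days total 805.
Blended shares (30% floor area + 70% days): Unit 1A 0.3303; Unit 5B 0.2123; Unit 4B 0.0785; Unit 2B 0.3789.
Unrounded shares: Unit 1A 15,194.67; Unit 5B 9,765.09; Unit 4B 3,610.47; Unit 2B 17,429.77.
After rounding ($5): Unit 1A $15,195; Unit 5B $9,765; Unit 4B $3,610; Unit 2B $17,430. Sum = $46,000.
Rounded total matches; no reconciliation needed.

Unit 1A: $15,195 | Unit 5B: $9,765 | Unit 4B: $3,610 | Unit 2B: $17,430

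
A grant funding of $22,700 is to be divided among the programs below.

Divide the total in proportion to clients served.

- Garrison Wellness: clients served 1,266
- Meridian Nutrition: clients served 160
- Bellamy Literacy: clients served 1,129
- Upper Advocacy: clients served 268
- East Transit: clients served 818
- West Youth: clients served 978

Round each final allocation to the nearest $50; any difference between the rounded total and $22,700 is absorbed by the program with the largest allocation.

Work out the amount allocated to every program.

Sum of clients served: 4,619.
Unrounded shares: Garrison Wellness 1,266/4,619 × $22,700 = 6,221.74; Meridian Nutrition 160/4,619 × $22,700 = 786.32; Bellamy Literacy 1,129/4,619 × $22,700 = 5,548.45; Upper Advocacy 268/4,619 × $22,700 = 1,317.08; East Transit 818/4,619 × $22,700 = 4,020.05; West Youth 978/4,619 × $22,700 = 4,806.37.
After rounding ($50): Garrison Wellness $6,200; Meridian Nutrition $800; Bellamy Literacy $5,550; Upper Advocacy $1,300; East Transit $4,000; West Youth $4,800. Sum = $22,650.
Difference $22,700 − $22,650 = +$50 applied to largest allocation (Garrison Wellness): Garrison Wellness becomes $6,250.

Garrison Wellness: $6,250 | Meridian Nutrition: $800 | Bellamy Literacy: $5,550 | Upper Advocacy: $1,300 | East Transit: $4,000 | West Youth: $4,800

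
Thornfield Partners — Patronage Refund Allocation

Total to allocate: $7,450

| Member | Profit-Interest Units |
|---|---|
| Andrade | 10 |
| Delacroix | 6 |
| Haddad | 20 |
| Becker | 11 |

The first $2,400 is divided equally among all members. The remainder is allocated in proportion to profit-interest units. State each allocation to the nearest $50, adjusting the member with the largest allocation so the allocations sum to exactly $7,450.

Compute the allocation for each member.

First tranche $2,400 split equally: $600 each.
Remainder $5,050 by profit-interest units (total 47): Andrade 1,074.47 → $1,050; Delacroix 644.68 → $650; Haddad 2,148.94 → $2,150; Becker 1,181.91 → $1,200.
Totals: Andrade $600 + $1,050 = $1,650; Delacroix $600 + $650 = $1,250; Haddad $600 + $2,150 = $2,750; Becker $600 + $1,200 = $1,800.

Andrade: $1,650 | Delacroix: $1,250 | Haddad: $2,750 | Becker: $1,800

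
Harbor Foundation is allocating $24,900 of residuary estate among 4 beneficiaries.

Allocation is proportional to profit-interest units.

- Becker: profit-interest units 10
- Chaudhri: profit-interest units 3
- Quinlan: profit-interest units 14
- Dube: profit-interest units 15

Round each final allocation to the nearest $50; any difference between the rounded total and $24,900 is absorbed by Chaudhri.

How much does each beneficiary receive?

Becker: $5,950 | Chaudhri: $1,750 | Quinlan: $8,300 | Dube: $8,900

Profit-interest units total: 42.
Pro-rata amounts: Becker 10/42 × $24,900 = 5,928.57; Chaudhri 3/42 × $24,900 = 1,778.57; Quinlan 14/42 × $24,900 = 8,300.00; Dube 15/42 × $24,900 = 8,892.86.
After rounding ($50): Becker $5,950; Chaudhri $1,800; Quinlan $8,300; Dube $8,900. Sum = $24,950.
Difference $24,900 − $24,950 = −$50 applied to Chaudhri: Chaudhri becomes $1,750.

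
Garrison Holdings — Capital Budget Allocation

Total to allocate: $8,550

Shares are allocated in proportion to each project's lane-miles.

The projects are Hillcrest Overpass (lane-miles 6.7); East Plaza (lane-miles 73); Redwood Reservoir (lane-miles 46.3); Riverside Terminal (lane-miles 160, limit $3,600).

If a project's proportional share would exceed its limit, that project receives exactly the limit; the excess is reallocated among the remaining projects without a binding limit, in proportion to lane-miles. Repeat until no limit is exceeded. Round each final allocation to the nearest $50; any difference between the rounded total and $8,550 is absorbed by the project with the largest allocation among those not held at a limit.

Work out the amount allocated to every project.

Hillcrest Overpass: $250; East Plaza: $2,900; Redwood Reservoir: $1,800; Riverside Terminal: $3,600

Total lane-miles = 286.
Pro-rata shares before constraints: Hillcrest Overpass 200.30; East Plaza 2,182.34; Redwood Reservoir 1,384.14; Riverside Terminal 4,783.22.
Held at cap: Riverside Terminal ($3,600); balance $4,950 reallocated over remaining lane-miles 126.
Shares after redistribution: Hillcrest Overpass 263.21 → $250; East Plaza 2,867.86 → $2,850; Redwood Reservoir 1,818.93 → $1,800.
Rounding difference +$50 applied to East Plaza → $2,900.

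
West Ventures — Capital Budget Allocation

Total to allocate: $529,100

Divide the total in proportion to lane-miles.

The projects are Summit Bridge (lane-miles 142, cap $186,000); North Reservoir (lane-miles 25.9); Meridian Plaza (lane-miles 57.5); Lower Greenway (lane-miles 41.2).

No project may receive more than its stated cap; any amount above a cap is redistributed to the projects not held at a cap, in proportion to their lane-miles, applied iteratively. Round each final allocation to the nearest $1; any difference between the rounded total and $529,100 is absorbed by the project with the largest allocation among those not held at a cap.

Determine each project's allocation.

Lane-miles total: 266.6.
Pro-rata shares before constraints: Summit Bridge 281,816.20; North Reservoir 51,401.69; Meridian Plaza 114,115.72; Lower Greenway 81,766.39.
Capped: Summit Bridge ($186,000); remaining pool $343,100 reallocated over remaining lane-miles 124.6.
Remaining shares: North Reservoir 71,318.54 → $71,319; Meridian Plaza 158,332.66 → $158,333; Lower Greenway 113,448.80 → $113,449.
Rounding difference −$1 applied to Meridian Plaza → $158,332.

Summit Bridge: $186,000 | North Reservoir: $71,319 | Meridian Plaza: $158,332 | Lower Greenway: $113,449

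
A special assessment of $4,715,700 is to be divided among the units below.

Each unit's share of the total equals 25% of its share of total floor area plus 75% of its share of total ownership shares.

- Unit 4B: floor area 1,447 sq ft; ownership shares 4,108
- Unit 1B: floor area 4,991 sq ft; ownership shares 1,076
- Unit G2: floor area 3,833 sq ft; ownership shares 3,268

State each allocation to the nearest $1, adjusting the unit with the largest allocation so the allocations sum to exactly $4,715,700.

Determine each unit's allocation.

Totals — floor area 10,271, ownership shares 8,452.
Blended shares (25% floor area + 75% ownership shares): Unit 4B 0.3997; Unit 1B 0.2170; Unit G2 0.3833.
Unrounded shares: Unit 4B 1,885,099.33; Unit 1B 1,023,133.25; Unit G2 1,807,467.43.
At nearest $1: Unit 4B $1,885,099; Unit 1B $1,023,133; Unit G2 $1,807,467. Sum = $4,715,699.
Difference $4,715,700 − $4,715,699 = +$1 applied to largest allocation (Unit 4B): Unit 4B becomes $1,885,100.

Unit 4B: $1,885,100 · Unit 1B: $1,023,133 · Unit G2: $1,807,467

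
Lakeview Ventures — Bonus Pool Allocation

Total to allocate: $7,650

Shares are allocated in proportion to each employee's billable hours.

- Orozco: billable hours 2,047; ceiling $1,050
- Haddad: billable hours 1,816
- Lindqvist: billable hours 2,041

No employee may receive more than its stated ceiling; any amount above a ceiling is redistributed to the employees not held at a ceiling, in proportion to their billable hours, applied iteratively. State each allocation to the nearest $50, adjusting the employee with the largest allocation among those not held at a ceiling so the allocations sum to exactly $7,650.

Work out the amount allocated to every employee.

Orozco: $1,050; Haddad: $3,100; Lindqvist: $3,500

Total billable hours = 5,904.
Proportional shares (ignoring caps): Orozco 2,652.36; Haddad 2,353.05; Lindqvist 2,644.59.
Held at cap: Orozco ($1,050); residual $6,600 reallocated over remaining billable hours 3,857.
Shares after redistribution: Haddad 3,107.49 → $3,100; Lindqvist 3,492.51 → $3,500.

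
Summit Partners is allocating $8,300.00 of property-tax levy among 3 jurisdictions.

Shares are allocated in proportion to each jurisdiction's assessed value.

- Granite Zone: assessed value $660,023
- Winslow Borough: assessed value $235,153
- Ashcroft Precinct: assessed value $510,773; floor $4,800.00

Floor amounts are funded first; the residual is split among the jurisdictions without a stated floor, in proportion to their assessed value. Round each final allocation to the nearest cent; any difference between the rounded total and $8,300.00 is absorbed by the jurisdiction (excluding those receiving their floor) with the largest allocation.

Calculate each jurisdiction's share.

Granite Zone: $2,580.59; Winslow Borough: $919.41; Ashcroft Precinct: $4,800.00

Guaranteed amounts: Ashcroft Precinct $4,800.00. Remaining pool $3,500.00.
Remaining pool split over remaining assessed value 895,176: Granite Zone 2,580.5881 → $2,580.59; Winslow Borough 919.4119 → $919.41.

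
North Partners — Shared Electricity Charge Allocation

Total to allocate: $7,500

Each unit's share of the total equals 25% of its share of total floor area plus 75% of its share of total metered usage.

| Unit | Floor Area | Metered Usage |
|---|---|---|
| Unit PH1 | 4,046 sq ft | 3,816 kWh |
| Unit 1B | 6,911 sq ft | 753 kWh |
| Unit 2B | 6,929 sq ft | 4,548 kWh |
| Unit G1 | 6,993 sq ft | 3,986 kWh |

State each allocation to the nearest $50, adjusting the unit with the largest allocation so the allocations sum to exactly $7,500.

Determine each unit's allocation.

Unit PH1: $1,950 · Unit 1B: $850 · Unit 2B: $2,450 · Unit G1: $2,250

Totals — floor area 24,879, metered usage 13,103.
Composite weights (25% floor area + 75% metered usage): Unit PH1 0.2591; Unit 1B 0.1125; Unit 2B 0.3299; Unit G1 0.2984.
Unrounded shares: Unit PH1 1,943.10; Unit 1B 844.10; Unit 2B 2,474.62; Unit G1 2,238.18.
Rounded to nearest $50: Unit PH1 $1,950; Unit 1B $850; Unit 2B $2,450; Unit G1 $2,250. Sum = $7,500.
No rounding difference to absorb.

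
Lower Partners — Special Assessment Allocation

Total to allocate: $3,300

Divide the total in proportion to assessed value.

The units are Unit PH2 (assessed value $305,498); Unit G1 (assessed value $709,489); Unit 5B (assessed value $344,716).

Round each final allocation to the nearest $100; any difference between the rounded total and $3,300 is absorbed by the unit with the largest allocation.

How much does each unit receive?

Unit PH2: $700 | Unit G1: $1,800 | Unit 5B: $800

Assessed value total: 1,359,703.
Raw shares: Unit PH2 305,498/1,359,703 × $3,300 = 741.44; Unit G1 709,489/1,359,703 × $3,300 = 1,721.93; Unit 5B 344,716/1,359,703 × $3,300 = 836.63.
At nearest $100: Unit PH2 $700; Unit G1 $1,700; Unit 5B $800. Sum = $3,200.
Difference $3,300 − $3,200 = +$100 applied to largest allocation (Unit G1): Unit G1 becomes $1,800.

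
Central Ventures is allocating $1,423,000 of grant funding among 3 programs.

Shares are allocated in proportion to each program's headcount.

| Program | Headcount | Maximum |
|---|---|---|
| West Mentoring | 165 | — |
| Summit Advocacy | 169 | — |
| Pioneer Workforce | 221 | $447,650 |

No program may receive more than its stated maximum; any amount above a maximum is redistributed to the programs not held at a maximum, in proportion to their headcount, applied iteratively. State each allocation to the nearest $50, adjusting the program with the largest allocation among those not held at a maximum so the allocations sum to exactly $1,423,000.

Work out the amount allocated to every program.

Sum of headcount: 555.
Proportional shares (ignoring caps): West Mentoring 423,054.05; Summit Advocacy 433,309.91; Pioneer Workforce 566,636.04.
Held at cap: Pioneer Workforce ($447,650); residual $975,350 reallocated over remaining headcount 334.
Shares after redistribution: West Mentoring 481,834.58 → $481,850; Summit Advocacy 493,515.42 → $493,500.

West Mentoring: $481,850 | Summit Advocacy: $493,500 | Pioneer Workforce: $447,650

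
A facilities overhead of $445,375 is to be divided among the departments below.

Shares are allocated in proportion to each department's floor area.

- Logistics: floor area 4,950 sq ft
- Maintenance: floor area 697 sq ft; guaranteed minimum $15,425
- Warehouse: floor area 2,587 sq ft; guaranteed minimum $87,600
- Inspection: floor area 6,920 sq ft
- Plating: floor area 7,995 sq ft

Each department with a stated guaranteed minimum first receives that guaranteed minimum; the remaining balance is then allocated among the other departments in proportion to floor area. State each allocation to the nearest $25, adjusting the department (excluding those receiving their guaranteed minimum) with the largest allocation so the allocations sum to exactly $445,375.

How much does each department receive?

Guaranteed amounts: Maintenance $15,425; Warehouse $87,600. Residual $342,350.
Residual split over remaining floor area 19,865: Logistics 85,307.45 → $85,300; Inspection 119,258.09 → $119,250; Plating 137,784.46 → $137,775.
Rounding difference +$25 applied to Plating → $137,800.

Logistics: $85,300 · Maintenance: $15,425 · Warehouse: $87,600 · Inspection: $119,250 · Plating: $137,800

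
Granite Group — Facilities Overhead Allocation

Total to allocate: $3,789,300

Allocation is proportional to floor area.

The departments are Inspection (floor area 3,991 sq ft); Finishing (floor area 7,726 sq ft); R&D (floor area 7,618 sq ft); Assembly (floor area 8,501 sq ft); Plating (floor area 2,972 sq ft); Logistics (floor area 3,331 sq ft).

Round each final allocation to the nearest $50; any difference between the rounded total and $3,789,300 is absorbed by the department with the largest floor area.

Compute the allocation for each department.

Inspection: $443,000 | Finishing: $857,550 | R&D: $845,550 | Assembly: $943,550 | Plating: $329,900 | Logistics: $369,750

Combined floor area = 34,139.
Raw shares: Inspection 3,991/34,139 × $3,789,300 = 442,985.92; Finishing 7,726/34,139 × $3,789,300 = 857,556.81; R&D 7,618/34,139 × $3,789,300 = 845,569.21; Assembly 8,501/34,139 × $3,789,300 = 943,578.88; Plating 2,972/34,139 × $3,789,300 = 329,880.77; Logistics 3,331/34,139 × $3,789,300 = 369,728.41.
At nearest $50: Inspection $443,000; Finishing $857,550; R&D $845,550; Assembly $943,600; Plating $329,900; Logistics $369,750. Sum = $3,789,350.
Difference $3,789,300 − $3,789,350 = −$50 applied to largest floor area (Assembly): Assembly becomes $943,550.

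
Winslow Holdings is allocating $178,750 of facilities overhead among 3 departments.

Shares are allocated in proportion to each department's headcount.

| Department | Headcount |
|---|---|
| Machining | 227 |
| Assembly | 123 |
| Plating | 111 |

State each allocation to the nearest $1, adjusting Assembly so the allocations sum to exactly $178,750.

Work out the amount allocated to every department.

Combined headcount = 461.
Pro-rata amounts: Machining 227/461 × $178,750 = 88,017.90; Assembly 123/461 × $178,750 = 47,692.52; Plating 111/461 × $178,750 = 43,039.59.
Rounded to nearest $1: Machining $88,018; Assembly $47,693; Plating $43,040. Sum = $178,751.
Difference $178,750 − $178,751 = −$1 applied to Assembly: Assembly becomes $47,692.

Machining: $88,018; Assembly: $47,692; Plating: $43,040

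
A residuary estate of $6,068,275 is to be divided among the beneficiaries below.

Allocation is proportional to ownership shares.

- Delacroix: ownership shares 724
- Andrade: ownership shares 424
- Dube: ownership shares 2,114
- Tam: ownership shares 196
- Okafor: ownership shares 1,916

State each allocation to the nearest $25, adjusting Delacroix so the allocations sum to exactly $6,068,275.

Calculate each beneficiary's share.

Delacroix: $817,550; Andrade: $478,775; Dube: $2,387,100; Tam: $221,325; Okafor: $2,163,525

Combined ownership shares = 5,374.
Pro-rata amounts: Delacroix 724/5,374 × $6,068,275 = 817,534.63; Andrade 424/5,374 × $6,068,275 = 478,777.19; Dube 2,114/5,374 × $6,068,275 = 2,387,110.78; Tam 196/5,374 × $6,068,275 = 221,321.53; Okafor 1,916/5,374 × $6,068,275 = 2,163,530.87.
After rounding ($25): Delacroix $817,525; Andrade $478,775; Dube $2,387,100; Tam $221,325; Okafor $2,163,525. Sum = $6,068,250.
Difference $6,068,275 − $6,068,250 = +$25 applied to Delacroix: Delacroix becomes $817,550.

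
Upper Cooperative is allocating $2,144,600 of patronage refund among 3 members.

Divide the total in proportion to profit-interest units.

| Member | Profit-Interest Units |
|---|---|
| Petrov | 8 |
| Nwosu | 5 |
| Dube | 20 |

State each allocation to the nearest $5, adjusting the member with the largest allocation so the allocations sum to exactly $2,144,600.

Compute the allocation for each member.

Petrov: $519,905 · Nwosu: $324,940 · Dube: $1,299,755

Profit-interest units total: 33.
Pro-rata amounts: Petrov 8/33 × $2,144,600 = 519,903.03; Nwosu 5/33 × $2,144,600 = 324,939.39; Dube 20/33 × $2,144,600 = 1,299,757.58.
At nearest $5: Petrov $519,905; Nwosu $324,940; Dube $1,299,760. Sum = $2,144,605.
Difference $2,144,600 − $2,144,605 = −$5 applied to largest allocation (Dube): Dube becomes $1,299,755.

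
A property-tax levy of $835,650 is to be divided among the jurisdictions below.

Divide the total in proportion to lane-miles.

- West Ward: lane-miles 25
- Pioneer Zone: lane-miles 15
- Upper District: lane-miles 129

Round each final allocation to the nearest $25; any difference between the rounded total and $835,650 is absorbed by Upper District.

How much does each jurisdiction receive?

West Ward: $123,625 · Pioneer Zone: $74,175 · Upper District: $637,850

Sum of lane-miles: 169.
Proportional shares: West Ward 25/169 × $835,650 = 123,616.86; Pioneer Zone 15/169 × $835,650 = 74,170.12; Upper District 129/169 × $835,650 = 637,863.02.
Rounded to nearest $25: West Ward $123,625; Pioneer Zone $74,175; Upper District $637,875. Sum = $835,675.
Difference $835,650 − $835,675 = −$25 applied to Upper District: Upper District becomes $637,850.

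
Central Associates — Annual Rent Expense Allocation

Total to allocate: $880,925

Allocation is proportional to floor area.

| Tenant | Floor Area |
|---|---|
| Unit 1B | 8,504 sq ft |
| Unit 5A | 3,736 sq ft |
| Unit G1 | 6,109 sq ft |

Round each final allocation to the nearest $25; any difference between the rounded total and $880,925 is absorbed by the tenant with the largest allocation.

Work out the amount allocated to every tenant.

Total floor area = 18,349.
Raw shares: Unit 1B 8,504/18,349 × $880,925 = 408,272.18; Unit 5A 3,736/18,349 × $880,925 = 179,363.22; Unit G1 6,109/18,349 × $880,925 = 293,289.60.
At nearest $25: Unit 1B $408,275; Unit 5A $179,375; Unit G1 $293,300. Sum = $880,950.
Difference $880,925 − $880,950 = −$25 applied to largest allocation (Unit 1B): Unit 1B becomes $408,250.

Unit 1B: $408,250; Unit 5A: $179,375; Unit G1: $293,300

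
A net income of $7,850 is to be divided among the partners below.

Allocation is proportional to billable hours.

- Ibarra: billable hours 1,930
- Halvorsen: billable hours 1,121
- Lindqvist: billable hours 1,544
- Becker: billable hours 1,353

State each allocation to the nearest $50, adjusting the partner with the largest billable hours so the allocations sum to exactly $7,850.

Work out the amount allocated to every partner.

Combined billable hours = 1,930 + 1,121 + 1,544 + 1,353 = 5,948.
Raw shares: Ibarra 2,547.16; Halvorsen 1,479.46; Lindqvist 2,037.73; Becker 1,785.65.
At nearest $50: Ibarra $2,550; Halvorsen $1,500; Lindqvist $2,050; Becker $1,800. Sum = $7,900.
Difference $7,850 − $7,900 = −$50 applied to largest billable hours (Ibarra): Ibarra becomes $2,500.

Ibarra: $2,500 | Halvorsen: $1,500 | Lindqvist: $2,050 | Becker: $1,800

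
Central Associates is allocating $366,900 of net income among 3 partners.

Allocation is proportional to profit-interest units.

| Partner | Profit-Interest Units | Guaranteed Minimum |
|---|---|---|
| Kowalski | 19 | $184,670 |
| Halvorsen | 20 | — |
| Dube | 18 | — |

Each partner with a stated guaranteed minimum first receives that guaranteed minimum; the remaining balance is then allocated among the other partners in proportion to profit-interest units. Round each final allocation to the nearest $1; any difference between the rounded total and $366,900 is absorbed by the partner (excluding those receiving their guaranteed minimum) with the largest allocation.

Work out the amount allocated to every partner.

Guaranteed amounts: Kowalski $184,670. Remaining pool $182,230.
Remaining pool split over remaining profit-interest units 38: Halvorsen 95,910.53 → $95,911; Dube 86,319.47 → $86,319.

Kowalski: $184,670 · Halvorsen: $95,911 · Dube: $86,319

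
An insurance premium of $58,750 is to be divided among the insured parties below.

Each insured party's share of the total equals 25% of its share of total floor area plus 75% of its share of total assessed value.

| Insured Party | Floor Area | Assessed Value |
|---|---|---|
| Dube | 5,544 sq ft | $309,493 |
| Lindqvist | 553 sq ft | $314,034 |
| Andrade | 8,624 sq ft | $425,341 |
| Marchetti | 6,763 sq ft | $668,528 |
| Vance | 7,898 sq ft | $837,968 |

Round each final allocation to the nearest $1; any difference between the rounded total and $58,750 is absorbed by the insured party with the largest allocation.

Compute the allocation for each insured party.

Dube: $8,108 | Lindqvist: $5,691 | Andrade: $11,645 | Marchetti: $14,908 | Vance: $18,398

Totals — floor area 29,382, assessed value 2,555,364.
Blended shares (25% floor area + 75% assessed value): Dube 0.1380; Lindqvist 0.0969; Andrade 0.1982; Marchetti 0.2538; Vance 0.3131.
Pro-rata amounts: Dube 8,107.97; Lindqvist 5,691.37; Andrade 11,645.19; Marchetti 14,908.22; Vance 18,397.26.
Rounded to nearest $1: Dube $8,108; Lindqvist $5,691; Andrade $11,645; Marchetti $14,908; Vance $18,397. Sum = $58,749.
Difference $58,750 − $58,749 = +$1 applied to largest allocation (Vance): Vance becomes $18,398.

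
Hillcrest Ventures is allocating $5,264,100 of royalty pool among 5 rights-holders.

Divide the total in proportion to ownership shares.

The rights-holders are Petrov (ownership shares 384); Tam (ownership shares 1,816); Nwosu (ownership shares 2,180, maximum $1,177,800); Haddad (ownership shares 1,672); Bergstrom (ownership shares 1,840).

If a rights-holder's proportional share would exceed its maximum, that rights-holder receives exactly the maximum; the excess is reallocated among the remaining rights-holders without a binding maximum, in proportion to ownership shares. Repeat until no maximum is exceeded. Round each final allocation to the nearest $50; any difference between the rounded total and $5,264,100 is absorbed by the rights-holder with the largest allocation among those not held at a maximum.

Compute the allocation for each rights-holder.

Petrov: $274,700 · Tam: $1,299,150 · Nwosu: $1,177,800 · Haddad: $1,196,150 · Bergstrom: $1,316,300

Total ownership shares = 7,892.
Unconstrained shares: Petrov 256,134.62; Tam 1,211,303.29; Nwosu 1,454,097.57; Haddad 1,115,252.81; Bergstrom 1,227,311.71.
Held at cap: Nwosu ($1,177,800); residual $4,086,300 reallocated over remaining ownership shares 5,712.
Remaining shares: Petrov 274,709.24 → $274,700; Tam 1,299,145.80 → $1,299,150; Haddad 1,196,129.83 → $1,196,150; Bergstrom 1,316,315.13 → $1,316,300.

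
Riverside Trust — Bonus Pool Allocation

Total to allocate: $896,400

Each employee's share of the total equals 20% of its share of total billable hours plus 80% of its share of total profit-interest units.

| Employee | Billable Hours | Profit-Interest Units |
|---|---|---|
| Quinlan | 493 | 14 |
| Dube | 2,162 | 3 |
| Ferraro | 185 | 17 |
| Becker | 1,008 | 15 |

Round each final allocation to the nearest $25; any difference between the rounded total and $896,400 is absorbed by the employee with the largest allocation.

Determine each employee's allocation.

Totals — billable hours 3,848, profit-interest units 49.
Combined weights (20% billable hours + 80% profit-interest units): Quinlan 0.2542; Dube 0.1613; Ferraro 0.2872; Becker 0.2973.
Pro-rata amounts: Quinlan 227,860.51; Dube 144,633.83; Ferraro 257,415.97; Becker 266,489.69.
At nearest $25: Quinlan $227,850; Dube $144,625; Ferraro $257,425; Becker $266,500. Sum = $896,400.
No rounding difference to absorb.

Quinlan: $227,850; Dube: $144,625; Ferraro: $257,425; Becker: $266,500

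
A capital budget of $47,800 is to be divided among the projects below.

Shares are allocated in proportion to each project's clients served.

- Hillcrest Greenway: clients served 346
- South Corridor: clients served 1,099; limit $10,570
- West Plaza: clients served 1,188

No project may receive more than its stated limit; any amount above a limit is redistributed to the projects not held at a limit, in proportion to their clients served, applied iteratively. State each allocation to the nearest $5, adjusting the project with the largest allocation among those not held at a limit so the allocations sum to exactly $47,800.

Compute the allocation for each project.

Hillcrest Greenway: $8,395; South Corridor: $10,570; West Plaza: $28,835

Total clients served = 2,633.
Unconstrained shares: Hillcrest Greenway 6,281.35; South Corridor 19,951.46; West Plaza 21,567.19.
Cap binds for South Corridor ($10,570); balance $37,230 reallocated over remaining clients served 1,534.
Redistributed shares: Hillcrest Greenway 8,397.38 → $8,395; West Plaza 28,832.62 → $28,835.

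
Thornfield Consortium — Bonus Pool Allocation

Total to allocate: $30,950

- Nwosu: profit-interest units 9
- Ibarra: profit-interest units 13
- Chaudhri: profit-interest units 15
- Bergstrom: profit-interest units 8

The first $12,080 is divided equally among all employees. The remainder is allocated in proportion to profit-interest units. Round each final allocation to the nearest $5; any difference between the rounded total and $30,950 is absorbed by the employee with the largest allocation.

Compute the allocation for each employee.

Nwosu: $6,795 | Ibarra: $8,470 | Chaudhri: $9,310 | Bergstrom: $6,375

First tranche $12,080 split equally: $3,020 each.
Remainder $18,870 by profit-interest units (total 45): Nwosu 3,774.00 → $3,775; Ibarra 5,451.33 → $5,450; Chaudhri 6,290.00 → $6,290; Bergstrom 3,354.67 → $3,355.
Totals: Nwosu $3,020 + $3,775 = $6,795; Ibarra $3,020 + $5,450 = $8,470; Chaudhri $3,020 + $6,290 = $9,310; Bergstrom $3,020 + $3,355 = $6,375.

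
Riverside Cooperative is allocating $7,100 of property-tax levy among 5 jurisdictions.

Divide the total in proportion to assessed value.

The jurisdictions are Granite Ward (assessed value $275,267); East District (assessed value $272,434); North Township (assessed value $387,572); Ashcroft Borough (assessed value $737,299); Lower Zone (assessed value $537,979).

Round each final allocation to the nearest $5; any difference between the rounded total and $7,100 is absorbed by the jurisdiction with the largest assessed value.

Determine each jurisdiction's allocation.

Assessed value total: 2,210,551.
Proportional shares: Granite Ward 275,267/2,210,551 × $7,100 = 884.12; East District 272,434/2,210,551 × $7,100 = 875.02; North Township 387,572/2,210,551 × $7,100 = 1,244.83; Ashcroft Borough 737,299/2,210,551 × $7,100 = 2,368.11; Lower Zone 537,979/2,210,551 × $7,100 = 1,727.92.
At nearest $5: Granite Ward $885; East District $875; North Township $1,245; Ashcroft Borough $2,370; Lower Zone $1,730. Sum = $7,105.
Difference $7,100 − $7,105 = −$5 applied to largest assessed value (Ashcroft Borough): Ashcroft Borough becomes $2,365.

Granite Ward: $885 · East District: $875 · North Township: $1,245 · Ashcroft Borough: $2,365 · Lower Zone: $1,730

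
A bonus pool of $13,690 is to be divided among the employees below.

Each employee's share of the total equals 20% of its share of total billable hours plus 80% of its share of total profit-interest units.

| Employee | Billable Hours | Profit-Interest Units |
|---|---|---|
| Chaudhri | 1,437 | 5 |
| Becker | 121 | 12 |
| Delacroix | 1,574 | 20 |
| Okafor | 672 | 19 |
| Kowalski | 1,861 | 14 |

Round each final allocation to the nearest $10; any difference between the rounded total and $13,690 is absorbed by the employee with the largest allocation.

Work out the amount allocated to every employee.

Totals — billable hours 5,665, profit-interest units 70.
Combined weights (20% billable hours + 80% profit-interest units): Chaudhri 0.1079; Becker 0.1414; Delacroix 0.2841; Okafor 0.2409; Kowalski 0.2257.
Pro-rata amounts: Chaudhri 1,476.81; Becker 1,935.97; Delacroix 3,889.89; Okafor 3,297.48; Kowalski 3,089.86.
After rounding ($10): Chaudhri $1,480; Becker $1,940; Delacroix $3,890; Okafor $3,300; Kowalski $3,090. Sum = $13,700.
Difference $13,690 − $13,700 = −$10 applied to largest allocation (Delacroix): Delacroix becomes $3,880.

Chaudhri: $1,480 · Becker: $1,940 · Delacroix: $3,880 · Okafor: $3,300 · Kowalski: $3,090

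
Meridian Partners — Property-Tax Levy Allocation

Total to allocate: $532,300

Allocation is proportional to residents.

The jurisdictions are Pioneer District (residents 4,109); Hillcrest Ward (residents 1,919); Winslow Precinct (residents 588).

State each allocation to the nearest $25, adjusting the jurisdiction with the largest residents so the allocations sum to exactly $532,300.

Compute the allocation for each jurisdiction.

Pioneer District: $330,600; Hillcrest Ward: $154,400; Winslow Precinct: $47,300

Total residents = 4,109 + 1,919 + 588 = 6,616.
Unrounded shares: Pioneer District 330,595.63; Hillcrest Ward 154,395.96; Winslow Precinct 47,308.40.
Rounded to nearest $25: Pioneer District $330,600; Hillcrest Ward $154,400; Winslow Precinct $47,300. Sum = $532,300.
Sum already equals the total — no adjustment.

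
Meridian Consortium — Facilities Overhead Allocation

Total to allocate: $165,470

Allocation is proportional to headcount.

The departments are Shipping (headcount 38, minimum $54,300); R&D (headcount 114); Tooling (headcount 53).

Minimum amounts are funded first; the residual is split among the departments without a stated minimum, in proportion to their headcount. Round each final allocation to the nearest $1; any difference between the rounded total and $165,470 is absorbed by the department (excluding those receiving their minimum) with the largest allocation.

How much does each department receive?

Fund the minimums — Shipping $54,300. Balance $111,170.
Balance split over remaining headcount 167: R&D 75,888.503 → $75,889; Tooling 35,281.497 → $35,281.

Shipping: $54,300 · R&D: $75,889 · Tooling: $35,281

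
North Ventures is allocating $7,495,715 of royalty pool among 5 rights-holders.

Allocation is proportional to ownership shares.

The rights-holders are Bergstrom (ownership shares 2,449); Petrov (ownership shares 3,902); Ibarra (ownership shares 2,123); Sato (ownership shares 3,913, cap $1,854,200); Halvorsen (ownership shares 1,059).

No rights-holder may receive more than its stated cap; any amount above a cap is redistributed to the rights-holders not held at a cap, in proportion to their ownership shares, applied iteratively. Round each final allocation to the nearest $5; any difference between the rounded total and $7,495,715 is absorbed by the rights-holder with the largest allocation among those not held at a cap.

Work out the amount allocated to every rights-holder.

Bergstrom: $1,449,290; Petrov: $2,309,155; Ibarra: $1,256,365; Sato: $1,854,200; Halvorsen: $626,705

Combined ownership shares = 13,446.
Unconstrained shares: Bergstrom 1,365,239.18; Petrov 2,175,240.21; Ibarra 1,183,504.61; Sato 2,181,372.36; Halvorsen 590,358.63.
Capped: Sato ($1,854,200); residual $5,641,515 reallocated over remaining ownership shares 9,533.
Shares after redistribution: Bergstrom 1,449,288.81 → $1,449,290; Petrov 2,309,156.77 → $2,309,155; Ibarra 1,256,365.92 → $1,256,365; Halvorsen 626,703.49 → $626,705.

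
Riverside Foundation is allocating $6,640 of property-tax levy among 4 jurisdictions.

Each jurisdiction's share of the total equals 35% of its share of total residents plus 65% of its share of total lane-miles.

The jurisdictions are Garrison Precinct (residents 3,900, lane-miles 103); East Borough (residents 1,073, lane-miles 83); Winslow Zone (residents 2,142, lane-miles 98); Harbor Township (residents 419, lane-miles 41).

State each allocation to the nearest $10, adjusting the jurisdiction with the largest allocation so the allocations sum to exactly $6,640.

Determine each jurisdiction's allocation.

Residents total 7,534; lane-miles total 325.
Blended shares (35% residents + 65% lane-miles): Garrison Precinct 0.3872; East Borough 0.2158; Winslow Zone 0.2955; Harbor Township 0.1015.
Raw shares: Garrison Precinct 2,570.87; East Borough 1,433.23; Winslow Zone 1,962.18; Harbor Township 673.73.
After rounding ($10): Garrison Precinct $2,570; East Borough $1,430; Winslow Zone $1,960; Harbor Township $670. Sum = $6,630.
Difference $6,640 − $6,630 = +$10 applied to largest allocation (Garrison Precinct): Garrison Precinct becomes $2,580.

Garrison Precinct: $2,580; East Borough: $1,430; Winslow Zone: $1,960; Harbor Township: $670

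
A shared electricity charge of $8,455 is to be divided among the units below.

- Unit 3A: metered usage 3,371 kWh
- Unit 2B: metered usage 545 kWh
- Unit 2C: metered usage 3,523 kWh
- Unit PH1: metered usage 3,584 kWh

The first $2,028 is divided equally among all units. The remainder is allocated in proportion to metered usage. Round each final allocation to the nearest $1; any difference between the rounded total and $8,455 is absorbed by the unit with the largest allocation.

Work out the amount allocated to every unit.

First tranche $2,028 split equally: $507 each.
Remainder $6,427 by metered usage (total 11,023): Unit 3A 1,965.47 → $1,965; Unit 2B 317.76 → $318; Unit 2C 2,054.10 → $2,054; Unit PH1 2,089.66 → $2,090.
Totals: Unit 3A $507 + $1,965 = $2,472; Unit 2B $507 + $318 = $825; Unit 2C $507 + $2,054 = $2,561; Unit PH1 $507 + $2,090 = $2,597.

Unit 3A: $2,472 | Unit 2B: $825 | Unit 2C: $2,561 | Unit PH1: $2,597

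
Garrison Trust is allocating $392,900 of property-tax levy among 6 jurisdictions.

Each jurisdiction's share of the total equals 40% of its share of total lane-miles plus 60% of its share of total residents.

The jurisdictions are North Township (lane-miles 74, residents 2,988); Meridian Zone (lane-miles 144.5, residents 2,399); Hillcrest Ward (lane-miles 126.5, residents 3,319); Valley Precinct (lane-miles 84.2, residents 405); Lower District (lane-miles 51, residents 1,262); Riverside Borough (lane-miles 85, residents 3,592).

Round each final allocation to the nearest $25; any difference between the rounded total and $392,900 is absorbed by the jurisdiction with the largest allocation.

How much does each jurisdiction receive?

North Township: $71,025 | Meridian Zone: $80,675 | Hillcrest Ward: $91,200 | Valley Precinct: $30,250 | Lower District: $35,475 | Riverside Borough: $84,275

Totals — lane-miles 565.2, residents 13,965.
Blended shares (40% lane-miles + 60% residents): North Township 0.1807; Meridian Zone 0.2053; Hillcrest Ward 0.2321; Valley Precinct 0.0770; Lower District 0.0903; Riverside Borough 0.2145.
Pro-rata amounts: North Township 71,016.25; Meridian Zone 80,676.77; Hillcrest Ward 91,201.99; Valley Precinct 30,249.44; Lower District 35,484.64; Riverside Borough 84,270.91.
After rounding ($25): North Township $71,025; Meridian Zone $80,675; Hillcrest Ward $91,200; Valley Precinct $30,250; Lower District $35,475; Riverside Borough $84,275. Sum = $392,900.
Sum already equals the total — no adjustment.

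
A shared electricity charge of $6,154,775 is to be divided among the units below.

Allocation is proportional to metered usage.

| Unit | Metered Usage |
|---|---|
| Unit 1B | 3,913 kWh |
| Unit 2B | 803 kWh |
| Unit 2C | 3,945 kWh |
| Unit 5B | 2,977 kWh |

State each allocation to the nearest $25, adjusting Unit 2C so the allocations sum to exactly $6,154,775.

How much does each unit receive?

Unit 1B: $2,069,400 · Unit 2B: $424,675 · Unit 2C: $2,086,300 · Unit 5B: $1,574,400

Sum of metered usage: 11,638.
Proportional shares: Unit 1B 3,913/11,638 × $6,154,775 = 2,069,396.34; Unit 2B 803/11,638 × $6,154,775 = 424,667.84; Unit 2C 3,945/11,638 × $6,154,775 = 2,086,319.59; Unit 5B 2,977/11,638 × $6,154,775 = 1,574,391.23.
After rounding ($25): Unit 1B $2,069,400; Unit 2B $424,675; Unit 2C $2,086,325; Unit 5B $1,574,400. Sum = $6,154,800.
Difference $6,154,775 − $6,154,800 = −$25 applied to Unit 2C: Unit 2C becomes $2,086,300.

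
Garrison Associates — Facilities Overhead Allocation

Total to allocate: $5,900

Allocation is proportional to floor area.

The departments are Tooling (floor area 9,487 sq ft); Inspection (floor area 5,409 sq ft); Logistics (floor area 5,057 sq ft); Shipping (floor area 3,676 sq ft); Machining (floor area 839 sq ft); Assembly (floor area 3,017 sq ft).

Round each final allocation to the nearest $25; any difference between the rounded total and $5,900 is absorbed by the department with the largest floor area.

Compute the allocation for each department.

Tooling: $2,050 | Inspection: $1,150 | Logistics: $1,075 | Shipping: $800 | Machining: $175 | Assembly: $650

Floor area total: 27,485.
Pro-rata amounts: Tooling 9,487/27,485 × $5,900 = 2,036.50; Inspection 5,409/27,485 × $5,900 = 1,161.11; Logistics 5,057/27,485 × $5,900 = 1,085.55; Shipping 3,676/27,485 × $5,900 = 789.10; Machining 839/27,485 × $5,900 = 180.10; Assembly 3,017/27,485 × $5,900 = 647.64.
After rounding ($25): Tooling $2,025; Inspection $1,150; Logistics $1,075; Shipping $800; Machining $175; Assembly $650. Sum = $5,875.
Difference $5,900 − $5,875 = +$25 applied to largest floor area (Tooling): Tooling becomes $2,050.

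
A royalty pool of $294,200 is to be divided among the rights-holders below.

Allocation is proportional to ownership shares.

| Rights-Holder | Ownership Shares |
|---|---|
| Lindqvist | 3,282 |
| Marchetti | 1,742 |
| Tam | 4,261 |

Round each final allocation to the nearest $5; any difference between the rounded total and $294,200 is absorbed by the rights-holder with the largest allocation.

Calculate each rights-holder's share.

Lindqvist: $103,990; Marchetti: $55,195; Tam: $135,015

Ownership shares total: 9,285.
Proportional shares: Lindqvist 3,282/9,285 × $294,200 = 103,991.86; Marchetti 1,742/9,285 × $294,200 = 55,196.17; Tam 4,261/9,285 × $294,200 = 135,011.98.
Rounded to nearest $5: Lindqvist $103,990; Marchetti $55,195; Tam $135,010. Sum = $294,195.
Difference $294,200 − $294,195 = +$5 applied to largest allocation (Tam): Tam becomes $135,015.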